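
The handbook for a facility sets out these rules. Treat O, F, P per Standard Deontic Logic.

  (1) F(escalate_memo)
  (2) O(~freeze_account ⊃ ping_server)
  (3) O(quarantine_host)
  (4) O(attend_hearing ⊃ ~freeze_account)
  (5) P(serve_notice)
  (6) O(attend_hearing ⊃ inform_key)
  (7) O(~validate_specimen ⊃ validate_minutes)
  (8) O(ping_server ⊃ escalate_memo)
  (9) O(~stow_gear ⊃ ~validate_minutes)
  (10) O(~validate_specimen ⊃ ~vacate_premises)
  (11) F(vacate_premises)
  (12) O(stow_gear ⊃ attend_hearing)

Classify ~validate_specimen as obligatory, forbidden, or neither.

Premise 1 is F(escalate_memo), i.e. O(~escalate_memo).
Premise 8 is O(ping_server ⊃ escalate_memo); contrapositively O(~escalate_memo ⊃ ~ping_server). Since O(~escalate_memo) holds, K gives O(~ping_server).
Premise 2, O(~freeze_account ⊃ ping_server), contraposes to O(~ping_server ⊃ freeze_account); with O(~ping_server) we get O(freeze_account).
The contrapositive of premise 4 (O(attend_hearing ⊃ ~freeze_account)) is O(freeze_account ⊃ ~attend_hearing), and O(freeze_account) is already established, so O(~attend_hearing).
Premise 12, O(stow_gear ⊃ attend_hearing), contraposes to O(~attend_hearing ⊃ ~stow_gear); with O(~attend_hearing) we get O(~stow_gear).
From O(~stow_gear) and premise 9, O(~stow_gear ⊃ ~validate_minutes), we obtain O(~validate_minutes).
The contrapositive of premise 7 (O(~validate_specimen ⊃ validate_minutes)) is O(~validate_minutes ⊃ validate_specimen), and O(~validate_minutes) is already established, so O(validate_specimen).
Premises 3, 5, 6, 10, 11 do not contribute to this derivation.
Thus O(validate_specimen), which is F(~validate_specimen): ~validate_specimen is forbidden.

Forbidden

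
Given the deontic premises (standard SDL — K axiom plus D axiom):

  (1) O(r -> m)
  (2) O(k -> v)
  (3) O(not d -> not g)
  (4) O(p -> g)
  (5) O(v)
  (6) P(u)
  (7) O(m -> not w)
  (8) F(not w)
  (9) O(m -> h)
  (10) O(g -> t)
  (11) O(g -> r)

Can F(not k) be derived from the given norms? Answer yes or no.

Premise 2 is O(k -> v); even if O(v) held, inferring O(k) would be affirming the consequent — invalid.
No other premise forces O(k). An ideal world satisfying every premise can still have not k true, so F(not k) is not derivable.

No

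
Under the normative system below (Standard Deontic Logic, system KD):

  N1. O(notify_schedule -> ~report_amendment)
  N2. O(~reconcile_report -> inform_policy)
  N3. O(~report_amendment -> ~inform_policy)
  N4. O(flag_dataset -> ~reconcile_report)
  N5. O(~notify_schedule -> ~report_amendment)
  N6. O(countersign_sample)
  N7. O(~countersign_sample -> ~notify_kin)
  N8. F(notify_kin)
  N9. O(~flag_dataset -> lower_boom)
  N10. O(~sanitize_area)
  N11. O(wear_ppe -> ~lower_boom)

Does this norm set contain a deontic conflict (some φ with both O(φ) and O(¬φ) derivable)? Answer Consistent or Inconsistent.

Premise 7 is O(~countersign_sample -> ~notify_kin); even if O(~notify_kin) held, inferring O(~countersign_sample) would be affirming the consequent — invalid.
So O(~countersign_sample) is not derivable, and the apparent clash with O(countersign_sample) does not arise.
A world satisfying every obligation exists (e.g. countersign_sample=true, flag_dataset=false, inform_policy=false, lower_boom=true, notify_kin=false, notify_schedule=false, reconcile_report=true, report_amendment=false, sanitize_area=false, wear_ppe=false); no atom is both obligatory and forbidden, so the set is consistent.

Consistent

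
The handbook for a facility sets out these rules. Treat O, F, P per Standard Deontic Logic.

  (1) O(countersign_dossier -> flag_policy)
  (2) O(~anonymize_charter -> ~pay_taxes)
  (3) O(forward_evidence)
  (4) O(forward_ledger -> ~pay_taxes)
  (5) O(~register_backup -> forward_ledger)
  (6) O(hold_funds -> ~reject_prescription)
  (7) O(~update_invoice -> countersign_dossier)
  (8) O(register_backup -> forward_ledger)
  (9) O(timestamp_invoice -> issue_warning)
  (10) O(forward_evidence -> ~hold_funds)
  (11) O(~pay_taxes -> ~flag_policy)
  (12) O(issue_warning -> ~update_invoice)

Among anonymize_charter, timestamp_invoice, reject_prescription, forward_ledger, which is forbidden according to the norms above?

By case analysis on ~register_backup: premise 5 gives O(~register_backup -> forward_ledger) and premise 8 gives O(register_backup -> forward_ledger), so O(forward_ledger) either way.
Applying K to premise 4 (O(forward_ledger -> ~pay_taxes)) and O(forward_ledger) yields O(~pay_taxes).
Applying K to premise 11 (O(~pay_taxes -> ~flag_policy)) and O(~pay_taxes) yields O(~flag_policy).
The contrapositive of premise 1 (O(countersign_dossier -> flag_policy)) is O(~flag_policy -> ~countersign_dossier), and O(~flag_policy) is already established, so O(~countersign_dossier).
Premise 7, O(~update_invoice -> countersign_dossier), contraposes to O(~countersign_dossier -> update_invoice); with O(~countersign_dossier) we get O(update_invoice).
Premise 12, O(issue_warning -> ~update_invoice), contraposes to O(update_invoice -> ~issue_warning); with O(update_invoice) we get O(~issue_warning).
Premise 9, O(timestamp_invoice -> issue_warning), contraposes to O(~issue_warning -> ~timestamp_invoice); with O(~issue_warning) we get O(~timestamp_invoice).
So O(~timestamp_invoice) holds, i.e. timestamp_invoice is forbidden. None of the other listed options is forbidden under the premises.

timestamp_invoice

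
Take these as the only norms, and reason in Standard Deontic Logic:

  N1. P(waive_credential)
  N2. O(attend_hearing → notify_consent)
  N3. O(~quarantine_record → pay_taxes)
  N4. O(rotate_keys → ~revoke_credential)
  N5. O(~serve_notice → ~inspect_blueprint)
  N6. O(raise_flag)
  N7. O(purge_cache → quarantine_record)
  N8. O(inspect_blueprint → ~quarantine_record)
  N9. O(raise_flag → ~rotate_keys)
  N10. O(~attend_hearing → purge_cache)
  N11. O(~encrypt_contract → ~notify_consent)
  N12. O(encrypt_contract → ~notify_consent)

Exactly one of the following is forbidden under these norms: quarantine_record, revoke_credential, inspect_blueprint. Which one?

inspect_blueprint

By case analysis on encrypt_contract: premise 12 gives O(encrypt_contract → ~notify_consent) and premise 11 gives O(~encrypt_contract → ~notify_consent), so O(~notify_consent) either way.
Premise 2, O(attend_hearing → notify_consent), contraposes to O(~notify_consent → ~attend_hearing); with O(~notify_consent) we get O(~attend_hearing).
From O(~attend_hearing) and premise 10, O(~attend_hearing → purge_cache), we obtain O(purge_cache).
With premise 7, O(purge_cache → quarantine_record), the K-axiom yields O(quarantine_record).
Premise 8 is O(inspect_blueprint → ~quarantine_record); contrapositively O(quarantine_record → ~inspect_blueprint). Since O(quarantine_record) holds, K gives O(~inspect_blueprint).
So O(~inspect_blueprint) holds, i.e. inspect_blueprint is forbidden. None of the other listed options is forbidden under the premises.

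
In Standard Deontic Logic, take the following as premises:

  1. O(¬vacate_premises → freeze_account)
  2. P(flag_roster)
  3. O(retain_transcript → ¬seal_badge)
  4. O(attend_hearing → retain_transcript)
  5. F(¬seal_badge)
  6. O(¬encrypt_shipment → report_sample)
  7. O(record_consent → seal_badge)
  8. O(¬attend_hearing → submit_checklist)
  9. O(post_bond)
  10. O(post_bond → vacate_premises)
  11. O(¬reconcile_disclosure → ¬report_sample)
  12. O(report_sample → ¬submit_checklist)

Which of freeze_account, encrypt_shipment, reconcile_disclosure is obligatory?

F(¬seal_badge) at premise 5 means O(seal_badge).
The contrapositive of premise 3 (O(retain_transcript → ¬seal_badge)) is O(seal_badge → ¬retain_transcript), and O(seal_badge) is already established, so O(¬retain_transcript).
Premise 4 is O(attend_hearing → retain_transcript); contrapositively O(¬retain_transcript → ¬attend_hearing). Since O(¬retain_transcript) holds, K gives O(¬attend_hearing).
From O(¬attend_hearing) and premise 8, O(¬attend_hearing → submit_checklist), we obtain O(submit_checklist).
The contrapositive of premise 12 (O(report_sample → ¬submit_checklist)) is O(submit_checklist → ¬report_sample), and O(submit_checklist) is already established, so O(¬report_sample).
Premise 6 is O(¬encrypt_shipment → report_sample); contrapositively O(¬report_sample → encrypt_shipment). Since O(¬report_sample) holds, K gives O(encrypt_shipment).
So O(encrypt_shipment) holds — encrypt_shipment is obligatory. None of the other listed options is made obligatory by any chain of premises.

encrypt_shipment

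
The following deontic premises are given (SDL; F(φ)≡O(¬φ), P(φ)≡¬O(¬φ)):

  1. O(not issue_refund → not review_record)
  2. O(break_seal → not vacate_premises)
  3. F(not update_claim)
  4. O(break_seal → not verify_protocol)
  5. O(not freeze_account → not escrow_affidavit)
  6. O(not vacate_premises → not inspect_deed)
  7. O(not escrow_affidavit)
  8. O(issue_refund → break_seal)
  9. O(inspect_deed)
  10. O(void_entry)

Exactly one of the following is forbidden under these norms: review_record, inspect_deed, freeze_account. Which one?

review_record

Premise 9 gives O(inspect_deed).
The contrapositive of premise 6 (O(not vacate_premises → not inspect_deed)) is O(inspect_deed → vacate_premises), and O(inspect_deed) is already established, so O(vacate_premises).
Premise 2 is O(break_seal → not vacate_premises); contrapositively O(vacate_premises → not break_seal). Since O(vacate_premises) holds, K gives O(not break_seal).
Premise 8 is O(issue_refund → break_seal); contrapositively O(not break_seal → not issue_refund). Since O(not break_seal) holds, K gives O(not issue_refund).
Applying K to premise 1 (O(not issue_refund → not review_record)) and O(not issue_refund) yields O(not review_record).
So O(not review_record) holds, i.e. review_record is forbidden. None of the other listed options is forbidden under the premises.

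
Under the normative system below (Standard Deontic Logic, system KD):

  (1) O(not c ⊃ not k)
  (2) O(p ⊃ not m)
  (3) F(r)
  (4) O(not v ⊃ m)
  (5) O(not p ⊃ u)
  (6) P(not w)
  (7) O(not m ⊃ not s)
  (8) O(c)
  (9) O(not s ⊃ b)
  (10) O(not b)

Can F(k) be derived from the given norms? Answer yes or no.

Premise 1 is O(not c ⊃ not k), but O(not c) is not derivable from the premises, so it does not yield O(not k).
No other premise forces O(not k). An ideal world satisfying every premise can still have k true, so F(k) is not derivable.

No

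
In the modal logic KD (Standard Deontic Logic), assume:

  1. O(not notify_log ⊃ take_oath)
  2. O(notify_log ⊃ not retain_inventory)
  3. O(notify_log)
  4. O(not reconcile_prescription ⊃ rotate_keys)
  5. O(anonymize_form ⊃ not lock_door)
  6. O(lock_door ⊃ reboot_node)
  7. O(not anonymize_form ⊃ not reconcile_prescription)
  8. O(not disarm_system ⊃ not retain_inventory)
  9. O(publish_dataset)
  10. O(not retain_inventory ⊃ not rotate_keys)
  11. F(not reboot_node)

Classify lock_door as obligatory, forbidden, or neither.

Premise 3 gives O(notify_log).
Applying K to premise 2 (O(notify_log ⊃ not retain_inventory)) and O(notify_log) yields O(not retain_inventory).
Premise 10 is O(not retain_inventory ⊃ not rotate_keys); since O(not retain_inventory), deontic closure gives O(not rotate_keys).
The contrapositive of premise 4 (O(not reconcile_prescription ⊃ rotate_keys)) is O(not rotate_keys ⊃ reconcile_prescription), and O(not rotate_keys) is already established, so O(reconcile_prescription).
Premise 7, O(not anonymize_form ⊃ not reconcile_prescription), contraposes to O(reconcile_prescription ⊃ anonymize_form); with O(reconcile_prescription) we get O(anonymize_form).
Applying K to premise 5 (O(anonymize_form ⊃ not lock_door)) and O(anonymize_form) yields O(not lock_door).
Premises 1, 6, 8, 9, 11 do not contribute to this derivation.
Thus O(not lock_door), which is F(lock_door): lock_door is forbidden.

Forbidden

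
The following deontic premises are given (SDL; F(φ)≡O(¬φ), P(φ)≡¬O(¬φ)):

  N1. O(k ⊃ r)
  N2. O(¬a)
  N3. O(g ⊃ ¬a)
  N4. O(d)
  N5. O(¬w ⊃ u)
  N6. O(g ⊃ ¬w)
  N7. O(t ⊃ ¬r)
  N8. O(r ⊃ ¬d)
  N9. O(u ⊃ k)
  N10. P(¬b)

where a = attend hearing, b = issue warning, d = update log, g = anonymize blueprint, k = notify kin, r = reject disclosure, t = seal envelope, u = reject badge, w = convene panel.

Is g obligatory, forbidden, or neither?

Premise 4 gives O(d).
Premise 8, O(r ⊃ ¬d), contraposes to O(d ⊃ ¬r); with O(d) we get O(¬r).
Premise 1, O(k ⊃ r), contraposes to O(¬r ⊃ ¬k); with O(¬r) we get O(¬k).
Premise 9, O(u ⊃ k), contraposes to O(¬k ⊃ ¬u); with O(¬k) we get O(¬u).
Premise 5, O(¬w ⊃ u), contraposes to O(¬u ⊃ w); with O(¬u) we get O(w).
The contrapositive of premise 6 (O(g ⊃ ¬w)) is O(w ⊃ ¬g), and O(w) is already established, so O(¬g).
Premises 2, 3, 7, 10 do not contribute to this derivation.
Thus O(¬g), which is F(g): g is forbidden.

Forbidden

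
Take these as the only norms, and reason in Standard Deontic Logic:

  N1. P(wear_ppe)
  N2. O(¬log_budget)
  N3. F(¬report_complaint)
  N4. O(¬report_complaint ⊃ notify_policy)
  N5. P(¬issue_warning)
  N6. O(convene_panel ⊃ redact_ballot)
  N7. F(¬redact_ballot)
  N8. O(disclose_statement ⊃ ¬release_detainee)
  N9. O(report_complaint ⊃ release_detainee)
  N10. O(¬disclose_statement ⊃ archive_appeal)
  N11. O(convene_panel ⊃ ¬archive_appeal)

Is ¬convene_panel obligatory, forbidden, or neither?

Premise 3, F(¬report_complaint), is equivalent to O(report_complaint).
Premise 9 is O(report_complaint ⊃ release_detainee); since O(report_complaint), deontic closure gives O(release_detainee).
Premise 8, O(disclose_statement ⊃ ¬release_detainee), contraposes to O(release_detainee ⊃ ¬disclose_statement); with O(release_detainee) we get O(¬disclose_statement).
From O(¬disclose_statement) and premise 10, O(¬disclose_statement ⊃ archive_appeal), we obtain O(archive_appeal).
Premise 11, O(convene_panel ⊃ ¬archive_appeal), contraposes to O(archive_appeal ⊃ ¬convene_panel); with O(archive_appeal) we get O(¬convene_panel).
Premises 1, 2, 4, 5, 6, 7 do not contribute to this derivation.
Hence ¬convene_panel is obligatory.

Obligatory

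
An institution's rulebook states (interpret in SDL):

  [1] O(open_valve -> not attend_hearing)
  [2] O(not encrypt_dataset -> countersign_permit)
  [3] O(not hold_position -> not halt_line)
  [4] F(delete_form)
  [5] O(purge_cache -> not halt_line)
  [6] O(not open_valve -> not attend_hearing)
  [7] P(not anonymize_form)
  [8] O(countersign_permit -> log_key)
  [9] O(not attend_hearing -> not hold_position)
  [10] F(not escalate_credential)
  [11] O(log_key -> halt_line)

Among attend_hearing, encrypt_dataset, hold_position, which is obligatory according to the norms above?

By case analysis on open_valve: premise 1 gives O(open_valve -> not attend_hearing) and premise 6 gives O(not open_valve -> not attend_hearing), so O(not attend_hearing) either way.
Premise 9 is O(not attend_hearing -> not hold_position); since O(not attend_hearing), deontic closure gives O(not hold_position).
From O(not hold_position) and premise 3, O(not hold_position -> not halt_line), we obtain O(not halt_line).
Premise 11, O(log_key -> halt_line), contraposes to O(not halt_line -> not log_key); with O(not halt_line) we get O(not log_key).
Premise 8 is O(countersign_permit -> log_key); contrapositively O(not log_key -> not countersign_permit). Since O(not log_key) holds, K gives O(not countersign_permit).
Premise 2 is O(not encrypt_dataset -> countersign_permit); contrapositively O(not countersign_permit -> encrypt_dataset). Since O(not countersign_permit) holds, K gives O(encrypt_dataset).
So O(encrypt_dataset) holds — encrypt_dataset is obligatory. None of the other listed options is made obligatory by any chain of premises.

encrypt_dataset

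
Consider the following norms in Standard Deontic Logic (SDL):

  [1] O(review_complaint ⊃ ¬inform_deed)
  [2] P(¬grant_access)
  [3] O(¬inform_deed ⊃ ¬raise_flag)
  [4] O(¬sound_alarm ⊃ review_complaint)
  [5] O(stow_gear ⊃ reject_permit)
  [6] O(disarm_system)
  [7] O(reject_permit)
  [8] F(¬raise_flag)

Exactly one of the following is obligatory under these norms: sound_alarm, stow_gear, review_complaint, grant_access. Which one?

F(¬raise_flag) at premise 8 means O(raise_flag).
Premise 3 is O(¬inform_deed ⊃ ¬raise_flag); contrapositively O(raise_flag ⊃ inform_deed). Since O(raise_flag) holds, K gives O(inform_deed).
Premise 1 is O(review_complaint ⊃ ¬inform_deed); contrapositively O(inform_deed ⊃ ¬review_complaint). Since O(inform_deed) holds, K gives O(¬review_complaint).
Premise 4, O(¬sound_alarm ⊃ review_complaint), contraposes to O(¬review_complaint ⊃ sound_alarm); with O(¬review_complaint) we get O(sound_alarm).
So O(sound_alarm) holds — sound_alarm is obligatory. None of the other listed options is made obligatory by any chain of premises.

sound_alarm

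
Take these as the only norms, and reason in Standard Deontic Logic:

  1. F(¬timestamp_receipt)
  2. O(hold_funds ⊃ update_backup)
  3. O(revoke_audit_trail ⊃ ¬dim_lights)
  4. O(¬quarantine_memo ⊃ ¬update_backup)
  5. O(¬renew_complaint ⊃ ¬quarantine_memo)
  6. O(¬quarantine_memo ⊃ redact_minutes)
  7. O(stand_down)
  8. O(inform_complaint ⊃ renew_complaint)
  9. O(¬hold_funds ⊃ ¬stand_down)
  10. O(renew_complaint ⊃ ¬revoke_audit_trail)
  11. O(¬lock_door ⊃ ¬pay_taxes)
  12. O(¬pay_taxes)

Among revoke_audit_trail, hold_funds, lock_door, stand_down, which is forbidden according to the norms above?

From premise 7 we have O(stand_down).
Premise 9 is O(¬hold_funds ⊃ ¬stand_down); contrapositively O(stand_down ⊃ hold_funds). Since O(stand_down) holds, K gives O(hold_funds).
From O(hold_funds) and premise 2, O(hold_funds ⊃ update_backup), we obtain O(update_backup).
The contrapositive of premise 4 (O(¬quarantine_memo ⊃ ¬update_backup)) is O(update_backup ⊃ quarantine_memo), and O(update_backup) is already established, so O(quarantine_memo).
The contrapositive of premise 5 (O(¬renew_complaint ⊃ ¬quarantine_memo)) is O(quarantine_memo ⊃ renew_complaint), and O(quarantine_memo) is already established, so O(renew_complaint).
Applying K to premise 10 (O(renew_complaint ⊃ ¬revoke_audit_trail)) and O(renew_complaint) yields O(¬revoke_audit_trail).
So O(¬revoke_audit_trail) holds, i.e. revoke_audit_trail is forbidden. None of the other listed options is forbidden under the premises.

revoke_audit_trail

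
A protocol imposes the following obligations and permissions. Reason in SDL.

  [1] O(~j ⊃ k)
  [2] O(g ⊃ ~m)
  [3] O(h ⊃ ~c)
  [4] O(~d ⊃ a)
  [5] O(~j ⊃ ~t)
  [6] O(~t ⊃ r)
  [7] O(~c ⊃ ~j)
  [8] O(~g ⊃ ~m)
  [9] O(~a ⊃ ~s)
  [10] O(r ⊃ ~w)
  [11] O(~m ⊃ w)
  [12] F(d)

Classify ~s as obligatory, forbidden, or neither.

Neither

Premise 9 is O(~a ⊃ ~s), but O(~a) is not derivable from the premises, so it does not yield O(~s).
No premise or chain of K-axiom applications forces O(~s), and none forces O(s). So ~s is neither obligatory nor forbidden under these norms.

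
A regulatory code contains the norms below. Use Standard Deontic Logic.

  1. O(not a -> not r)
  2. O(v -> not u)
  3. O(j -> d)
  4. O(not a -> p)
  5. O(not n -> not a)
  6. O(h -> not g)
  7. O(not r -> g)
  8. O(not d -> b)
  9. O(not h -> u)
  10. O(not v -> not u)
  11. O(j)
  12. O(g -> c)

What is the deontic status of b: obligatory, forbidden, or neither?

Premise 8 is O(not d -> b), but O(not d) is not derivable from the premises, so it does not yield O(b).
No premise or chain of K-axiom applications forces O(b), and none forces O(not b). So b is neither obligatory nor forbidden under these norms.

Neither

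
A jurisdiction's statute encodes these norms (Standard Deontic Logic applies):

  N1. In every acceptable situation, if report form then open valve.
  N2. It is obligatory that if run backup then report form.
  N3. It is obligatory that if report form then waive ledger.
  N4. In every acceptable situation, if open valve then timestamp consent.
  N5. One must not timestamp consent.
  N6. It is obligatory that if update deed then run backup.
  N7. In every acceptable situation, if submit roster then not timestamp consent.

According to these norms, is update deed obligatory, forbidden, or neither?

Forbidden

F(timestamp_consent) at premise 5 means O(¬timestamp_consent).
The contrapositive of premise 4 (O(open_valve → timestamp_consent)) is O(¬timestamp_consent → ¬open_valve), and O(¬timestamp_consent) is already established, so O(¬open_valve).
Premise 1 is O(report_form → open_valve); contrapositively O(¬open_valve → ¬report_form). Since O(¬open_valve) holds, K gives O(¬report_form).
The contrapositive of premise 2 (O(run_backup → report_form)) is O(¬report_form → ¬run_backup), and O(¬report_form) is already established, so O(¬run_backup).
Premise 6 is O(update_deed → run_backup); contrapositively O(¬run_backup → ¬update_deed). Since O(¬run_backup) holds, K gives O(¬update_deed).
Premises 3, 7 do not contribute to this derivation.
Thus O(¬update_deed), which is F(update_deed): update_deed is forbidden.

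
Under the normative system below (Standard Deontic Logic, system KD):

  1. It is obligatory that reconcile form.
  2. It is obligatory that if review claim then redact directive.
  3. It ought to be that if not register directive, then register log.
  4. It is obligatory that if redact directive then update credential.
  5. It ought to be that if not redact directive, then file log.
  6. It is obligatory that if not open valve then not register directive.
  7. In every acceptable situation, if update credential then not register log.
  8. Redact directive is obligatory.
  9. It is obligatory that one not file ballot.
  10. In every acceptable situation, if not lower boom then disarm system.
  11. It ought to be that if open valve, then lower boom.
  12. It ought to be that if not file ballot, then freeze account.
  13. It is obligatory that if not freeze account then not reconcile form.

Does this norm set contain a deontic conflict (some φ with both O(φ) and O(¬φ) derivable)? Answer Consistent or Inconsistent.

Premise 13 is O(¬freeze_account → ¬reconcile_form), but O(¬freeze_account) is not derivable from the premises, so it does not yield O(¬reconcile_form).
So O(¬reconcile_form) is not derivable, and the apparent clash with O(reconcile_form) does not arise.
A world satisfying every obligation exists (e.g. disarm_system=false, file_ballot=false, file_log=false, freeze_account=true, lower_boom=true, open_valve=true, reconcile_form=true, redact_directive=true, register_directive=true, register_log=false, review_claim=false, update_credential=true); no atom is both obligatory and forbidden, so the set is consistent.

Consistent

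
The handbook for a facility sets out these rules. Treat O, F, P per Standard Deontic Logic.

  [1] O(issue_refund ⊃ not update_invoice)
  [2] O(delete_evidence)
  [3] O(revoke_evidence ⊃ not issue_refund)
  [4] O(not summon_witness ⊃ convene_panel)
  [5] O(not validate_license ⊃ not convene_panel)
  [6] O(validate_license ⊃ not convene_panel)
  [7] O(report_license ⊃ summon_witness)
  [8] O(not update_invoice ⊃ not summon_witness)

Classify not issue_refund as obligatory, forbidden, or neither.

Obligatory

Premises 5 and 6 are O(not validate_license ⊃ not convene_panel) and O(validate_license ⊃ not convene_panel); every ideal world satisfies not validate_license or validate_license, so in either case not convene_panel holds — hence O(not convene_panel).
The contrapositive of premise 4 (O(not summon_witness ⊃ convene_panel)) is O(not convene_panel ⊃ summon_witness), and O(not convene_panel) is already established, so O(summon_witness).
Premise 8, O(not update_invoice ⊃ not summon_witness), contraposes to O(summon_witness ⊃ update_invoice); with O(summon_witness) we get O(update_invoice).
Premise 1 is O(issue_refund ⊃ not update_invoice); contrapositively O(update_invoice ⊃ not issue_refund). Since O(update_invoice) holds, K gives O(not issue_refund).
Premises 2, 3, 7 do not contribute to this derivation.
Hence not issue_refund is obligatory.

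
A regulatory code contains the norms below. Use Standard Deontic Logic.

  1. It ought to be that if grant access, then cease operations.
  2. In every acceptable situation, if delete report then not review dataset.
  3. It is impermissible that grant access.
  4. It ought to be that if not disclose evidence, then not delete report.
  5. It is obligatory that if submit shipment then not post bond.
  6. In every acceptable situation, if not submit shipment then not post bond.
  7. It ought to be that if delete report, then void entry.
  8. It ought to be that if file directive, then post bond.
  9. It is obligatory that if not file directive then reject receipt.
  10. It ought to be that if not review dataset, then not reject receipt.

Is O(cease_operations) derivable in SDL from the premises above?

Premise 1 is O(grant_access → cease_operations), but O(grant_access) is not derivable from the premises, so it does not yield O(cease_operations).
No other premise forces O(cease_operations). An ideal world satisfying every premise can still have cease_operations false, so O(cease_operations) is not derivable.

No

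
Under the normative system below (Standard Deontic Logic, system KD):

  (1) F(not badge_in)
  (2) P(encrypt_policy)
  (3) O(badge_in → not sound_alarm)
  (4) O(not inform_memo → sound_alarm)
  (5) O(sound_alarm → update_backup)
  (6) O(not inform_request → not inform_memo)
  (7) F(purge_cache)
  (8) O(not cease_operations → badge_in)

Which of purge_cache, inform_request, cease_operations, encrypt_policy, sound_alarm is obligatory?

F(not badge_in) at premise 1 means O(badge_in).
With premise 3, O(badge_in → not sound_alarm), the K-axiom yields O(not sound_alarm).
Premise 4 is O(not inform_memo → sound_alarm); contrapositively O(not sound_alarm → inform_memo). Since O(not sound_alarm) holds, K gives O(inform_memo).
The contrapositive of premise 6 (O(not inform_request → not inform_memo)) is O(inform_memo → inform_request), and O(inform_memo) is already established, so O(inform_request).
So O(inform_request) holds — inform_request is obligatory. None of the other listed options is made obligatory by any chain of premises.

inform_request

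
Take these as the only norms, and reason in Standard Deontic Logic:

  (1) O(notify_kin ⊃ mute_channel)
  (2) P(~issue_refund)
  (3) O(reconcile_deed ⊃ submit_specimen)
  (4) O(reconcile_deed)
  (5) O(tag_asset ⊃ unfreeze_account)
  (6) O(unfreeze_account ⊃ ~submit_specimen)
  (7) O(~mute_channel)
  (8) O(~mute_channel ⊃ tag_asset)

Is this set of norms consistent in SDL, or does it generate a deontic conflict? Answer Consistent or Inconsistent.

From premise 4 we have O(reconcile_deed).
From O(reconcile_deed) and premise 3, O(reconcile_deed ⊃ submit_specimen), we obtain O(submit_specimen).
Premise 6 is O(unfreeze_account ⊃ ~submit_specimen); contrapositively O(submit_specimen ⊃ ~unfreeze_account). Since O(submit_specimen) holds, K gives O(~unfreeze_account).
Premise 5, O(tag_asset ⊃ unfreeze_account), contraposes to O(~unfreeze_account ⊃ ~tag_asset); with O(~unfreeze_account) we get O(~tag_asset).
Premise 8 is O(~mute_channel ⊃ tag_asset); contrapositively O(~tag_asset ⊃ mute_channel). Since O(~tag_asset) holds, K gives O(mute_channel).
Yet premise 7 states O(~mute_channel).
We now have both O(mute_channel) and O(~mute_channel) — mute_channel is simultaneously obligatory and forbidden, violating the D-axiom.

Inconsistent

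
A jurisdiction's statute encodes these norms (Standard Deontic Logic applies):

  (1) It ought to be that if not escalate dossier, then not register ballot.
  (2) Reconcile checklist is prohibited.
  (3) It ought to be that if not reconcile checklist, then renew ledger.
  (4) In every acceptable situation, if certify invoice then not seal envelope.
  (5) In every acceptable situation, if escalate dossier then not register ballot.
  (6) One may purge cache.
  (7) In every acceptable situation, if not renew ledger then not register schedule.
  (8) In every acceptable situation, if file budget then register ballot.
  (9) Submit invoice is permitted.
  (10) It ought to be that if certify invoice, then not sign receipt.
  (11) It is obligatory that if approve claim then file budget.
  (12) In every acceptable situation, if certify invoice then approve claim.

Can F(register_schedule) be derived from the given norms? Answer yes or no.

No

Premise 7 is O(¬renew_ledger → ¬register_schedule), but O(¬renew_ledger) is not derivable from the premises, so it does not yield O(¬register_schedule).
No other premise forces O(¬register_schedule). An ideal world satisfying every premise can still have register_schedule true, so F(register_schedule) is not derivable.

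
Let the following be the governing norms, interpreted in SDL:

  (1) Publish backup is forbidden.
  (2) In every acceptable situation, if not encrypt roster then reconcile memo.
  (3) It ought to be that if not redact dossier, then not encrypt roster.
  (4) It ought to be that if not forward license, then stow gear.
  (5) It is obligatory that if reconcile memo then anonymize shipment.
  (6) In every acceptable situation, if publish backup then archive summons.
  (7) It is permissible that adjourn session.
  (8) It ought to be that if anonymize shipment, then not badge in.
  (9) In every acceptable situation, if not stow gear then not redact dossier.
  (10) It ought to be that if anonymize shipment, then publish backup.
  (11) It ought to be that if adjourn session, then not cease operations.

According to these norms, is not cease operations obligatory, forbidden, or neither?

Neither

Premise 11 is O(adjourn_session → ¬cease_operations), but O(adjourn_session) is not derivable from the premises (the permission P(adjourn_session) asserts only ¬O(¬adjourn_session), not O(adjourn_session)), so it does not yield O(¬cease_operations).
No premise or chain of K-axiom applications forces O(¬cease_operations), and none forces O(cease_operations). So ¬cease_operations is neither obligatory nor forbidden under these norms.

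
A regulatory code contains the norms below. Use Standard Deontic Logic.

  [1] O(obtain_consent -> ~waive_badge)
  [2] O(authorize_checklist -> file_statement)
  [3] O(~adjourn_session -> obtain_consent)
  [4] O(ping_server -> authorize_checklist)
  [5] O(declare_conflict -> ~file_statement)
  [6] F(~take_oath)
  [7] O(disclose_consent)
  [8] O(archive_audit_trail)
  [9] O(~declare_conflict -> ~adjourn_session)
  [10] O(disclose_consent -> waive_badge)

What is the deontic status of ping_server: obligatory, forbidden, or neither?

Forbidden

Premise 7 states O(disclose_consent) outright.
Applying K to premise 10 (O(disclose_consent -> waive_badge)) and O(disclose_consent) yields O(waive_badge).
Premise 1 is O(obtain_consent -> ~waive_badge); contrapositively O(waive_badge -> ~obtain_consent). Since O(waive_badge) holds, K gives O(~obtain_consent).
The contrapositive of premise 3 (O(~adjourn_session -> obtain_consent)) is O(~obtain_consent -> adjourn_session), and O(~obtain_consent) is already established, so O(adjourn_session).
Premise 9 is O(~declare_conflict -> ~adjourn_session); contrapositively O(adjourn_session -> declare_conflict). Since O(adjourn_session) holds, K gives O(declare_conflict).
Applying K to premise 5 (O(declare_conflict -> ~file_statement)) and O(declare_conflict) yields O(~file_statement).
Premise 2, O(authorize_checklist -> file_statement), contraposes to O(~file_statement -> ~authorize_checklist); with O(~file_statement) we get O(~authorize_checklist).
Premise 4 is O(ping_server -> authorize_checklist); contrapositively O(~authorize_checklist -> ~ping_server). Since O(~authorize_checklist) holds, K gives O(~ping_server).
Premises 6, 8 do not contribute to this derivation.
Thus O(~ping_server), which is F(ping_server): ping_server is forbidden.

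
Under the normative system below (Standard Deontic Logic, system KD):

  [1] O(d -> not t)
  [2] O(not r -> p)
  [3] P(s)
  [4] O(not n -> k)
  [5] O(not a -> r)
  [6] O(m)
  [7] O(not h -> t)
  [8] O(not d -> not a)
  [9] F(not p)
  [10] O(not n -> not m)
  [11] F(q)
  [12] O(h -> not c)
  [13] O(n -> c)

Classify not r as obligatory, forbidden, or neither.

Forbidden

From premise 6 we have O(m).
Premise 10 is O(not n -> not m); contrapositively O(m -> n). Since O(m) holds, K gives O(n).
From O(n) and premise 13, O(n -> c), we obtain O(c).
Premise 12 is O(h -> not c); contrapositively O(c -> not h). Since O(c) holds, K gives O(not h).
Premise 7 is O(not h -> t); since O(not h), deontic closure gives O(t).
The contrapositive of premise 1 (O(d -> not t)) is O(t -> not d), and O(t) is already established, so O(not d).
From O(not d) and premise 8, O(not d -> not a), we obtain O(not a).
Applying K to premise 5 (O(not a -> r)) and O(not a) yields O(r).
Premises 2, 3, 4, 9, 11 do not contribute to this derivation.
Thus O(r), which is F(not r): not r is forbidden.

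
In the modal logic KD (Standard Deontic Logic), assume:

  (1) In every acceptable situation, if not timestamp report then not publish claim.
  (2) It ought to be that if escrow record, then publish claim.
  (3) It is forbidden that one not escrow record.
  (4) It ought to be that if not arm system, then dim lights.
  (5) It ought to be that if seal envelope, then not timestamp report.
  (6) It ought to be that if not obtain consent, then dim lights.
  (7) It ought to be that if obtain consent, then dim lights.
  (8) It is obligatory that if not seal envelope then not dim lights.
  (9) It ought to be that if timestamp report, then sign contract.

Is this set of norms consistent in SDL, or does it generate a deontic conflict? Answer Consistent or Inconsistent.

Inconsistent

Premises 7 and 6 are O(obtain_consent → dim_lights) and O(¬obtain_consent → dim_lights); every ideal world satisfies obtain_consent or ¬obtain_consent, so in either case dim_lights holds — hence O(dim_lights).
Premise 8 is O(¬seal_envelope → ¬dim_lights); contrapositively O(dim_lights → seal_envelope). Since O(dim_lights) holds, K gives O(seal_envelope).
From O(seal_envelope) and premise 5, O(seal_envelope → ¬timestamp_report), we obtain O(¬timestamp_report).
Premise 1 is O(¬timestamp_report → ¬publish_claim); since O(¬timestamp_report), deontic closure gives O(¬publish_claim).
Premise 2, O(escrow_record → publish_claim), contraposes to O(¬publish_claim → ¬escrow_record); with O(¬publish_claim) we get O(¬escrow_record).
However, F(¬escrow_record) at premise 3 amounts to O(escrow_record).
We now have both O(¬escrow_record) and O(escrow_record) — escrow_record is simultaneously obligatory and forbidden, violating the D-axiom.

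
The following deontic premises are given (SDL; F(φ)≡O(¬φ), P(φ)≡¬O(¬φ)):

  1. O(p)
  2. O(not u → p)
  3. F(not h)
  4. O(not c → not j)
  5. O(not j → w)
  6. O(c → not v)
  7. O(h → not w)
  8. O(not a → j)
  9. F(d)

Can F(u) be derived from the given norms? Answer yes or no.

Premise 2 is O(not u → p); even if O(p) held, inferring O(not u) would be affirming the consequent — invalid.
No other premise forces O(not u). An ideal world satisfying every premise can still have u true, so F(u) is not derivable.

No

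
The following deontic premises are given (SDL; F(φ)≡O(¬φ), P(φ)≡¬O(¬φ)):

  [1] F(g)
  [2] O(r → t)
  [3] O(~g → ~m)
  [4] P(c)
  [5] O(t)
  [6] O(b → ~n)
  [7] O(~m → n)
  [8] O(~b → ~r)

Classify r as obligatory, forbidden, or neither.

F(g) at premise 1 means O(~g).
From O(~g) and premise 3, O(~g → ~m), we obtain O(~m).
From O(~m) and premise 7, O(~m → n), we obtain O(n).
The contrapositive of premise 6 (O(b → ~n)) is O(n → ~b), and O(n) is already established, so O(~b).
With premise 8, O(~b → ~r), the K-axiom yields O(~r).
Premises 2, 4, 5 do not contribute to this derivation.
Thus O(~r), which is F(r): r is forbidden.

Forbidden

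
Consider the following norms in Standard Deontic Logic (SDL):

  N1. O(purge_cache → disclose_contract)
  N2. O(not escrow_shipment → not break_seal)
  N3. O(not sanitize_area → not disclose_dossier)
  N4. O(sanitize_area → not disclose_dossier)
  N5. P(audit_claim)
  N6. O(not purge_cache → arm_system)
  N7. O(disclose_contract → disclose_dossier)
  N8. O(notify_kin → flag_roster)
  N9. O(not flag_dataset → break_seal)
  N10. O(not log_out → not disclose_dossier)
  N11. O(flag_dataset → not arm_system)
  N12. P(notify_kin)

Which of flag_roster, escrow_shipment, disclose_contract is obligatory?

Premises 3 and 4 are O(not sanitize_area → not disclose_dossier) and O(sanitize_area → not disclose_dossier); every ideal world satisfies not sanitize_area or sanitize_area, so in either case not disclose_dossier holds — hence O(not disclose_dossier).
The contrapositive of premise 7 (O(disclose_contract → disclose_dossier)) is O(not disclose_dossier → not disclose_contract), and O(not disclose_dossier) is already established, so O(not disclose_contract).
Premise 1 is O(purge_cache → disclose_contract); contrapositively O(not disclose_contract → not purge_cache). Since O(not disclose_contract) holds, K gives O(not purge_cache).
From O(not purge_cache) and premise 6, O(not purge_cache → arm_system), we obtain O(arm_system).
Premise 11, O(flag_dataset → not arm_system), contraposes to O(arm_system → not flag_dataset); with O(arm_system) we get O(not flag_dataset).
Premise 9 is O(not flag_dataset → break_seal); since O(not flag_dataset), deontic closure gives O(break_seal).
Premise 2, O(not escrow_shipment → not break_seal), contraposes to O(break_seal → escrow_shipment); with O(break_seal) we get O(escrow_shipment).
So O(escrow_shipment) holds — escrow_shipment is obligatory. None of the other listed options is made obligatory by any chain of premises.

escrow_shipment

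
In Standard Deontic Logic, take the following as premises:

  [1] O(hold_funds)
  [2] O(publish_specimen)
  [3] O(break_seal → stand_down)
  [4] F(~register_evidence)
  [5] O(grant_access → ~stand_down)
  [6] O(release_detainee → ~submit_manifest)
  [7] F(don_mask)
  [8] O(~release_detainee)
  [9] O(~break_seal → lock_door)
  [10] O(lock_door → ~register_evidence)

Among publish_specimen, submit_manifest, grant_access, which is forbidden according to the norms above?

grant_access

F(~register_evidence) at premise 4 means O(register_evidence).
The contrapositive of premise 10 (O(lock_door → ~register_evidence)) is O(register_evidence → ~lock_door), and O(register_evidence) is already established, so O(~lock_door).
Premise 9 is O(~break_seal → lock_door); contrapositively O(~lock_door → break_seal). Since O(~lock_door) holds, K gives O(break_seal).
From O(break_seal) and premise 3, O(break_seal → stand_down), we obtain O(stand_down).
Premise 5 is O(grant_access → ~stand_down); contrapositively O(stand_down → ~grant_access). Since O(stand_down) holds, K gives O(~grant_access).
So O(~grant_access) holds, i.e. grant_access is forbidden. None of the other listed options is forbidden under the premises.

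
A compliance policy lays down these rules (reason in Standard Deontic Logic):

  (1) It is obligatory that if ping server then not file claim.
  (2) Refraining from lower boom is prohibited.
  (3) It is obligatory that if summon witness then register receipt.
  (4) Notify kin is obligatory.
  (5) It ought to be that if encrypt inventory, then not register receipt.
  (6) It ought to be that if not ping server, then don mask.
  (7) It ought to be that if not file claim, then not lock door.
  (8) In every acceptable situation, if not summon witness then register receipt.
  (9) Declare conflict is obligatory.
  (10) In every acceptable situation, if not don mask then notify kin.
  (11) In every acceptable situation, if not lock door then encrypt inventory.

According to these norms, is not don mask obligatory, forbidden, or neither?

Forbidden

Premises 3 and 8 are O(summon_witness → register_receipt) and O(¬summon_witness → register_receipt); every ideal world satisfies summon_witness or ¬summon_witness, so in either case register_receipt holds — hence O(register_receipt).
Premise 5, O(encrypt_inventory → ¬register_receipt), contraposes to O(register_receipt → ¬encrypt_inventory); with O(register_receipt) we get O(¬encrypt_inventory).
Premise 11 is O(¬lock_door → encrypt_inventory); contrapositively O(¬encrypt_inventory → lock_door). Since O(¬encrypt_inventory) holds, K gives O(lock_door).
The contrapositive of premise 7 (O(¬file_claim → ¬lock_door)) is O(lock_door → file_claim), and O(lock_door) is already established, so O(file_claim).
Premise 1, O(ping_server → ¬file_claim), contraposes to O(file_claim → ¬ping_server); with O(file_claim) we get O(¬ping_server).
With premise 6, O(¬ping_server → don_mask), the K-axiom yields O(don_mask).
Premises 2, 4, 9, 10 do not contribute to this derivation.
Thus O(don_mask), which is F(¬don_mask): ¬don_mask is forbidden.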